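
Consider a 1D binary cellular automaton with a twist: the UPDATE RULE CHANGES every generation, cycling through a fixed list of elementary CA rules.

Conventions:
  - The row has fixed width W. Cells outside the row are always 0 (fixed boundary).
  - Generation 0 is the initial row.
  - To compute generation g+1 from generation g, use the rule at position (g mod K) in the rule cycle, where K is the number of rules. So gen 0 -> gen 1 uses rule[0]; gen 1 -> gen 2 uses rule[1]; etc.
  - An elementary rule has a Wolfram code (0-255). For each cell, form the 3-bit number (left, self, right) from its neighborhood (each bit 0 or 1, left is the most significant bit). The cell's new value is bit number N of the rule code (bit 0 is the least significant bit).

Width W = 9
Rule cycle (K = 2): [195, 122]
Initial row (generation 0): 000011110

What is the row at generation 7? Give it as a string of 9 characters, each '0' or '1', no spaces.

Gen 0: 000011110
Gen 1 (rule 195): 111101110
Gen 2 (rule 122): 100111011
Gen 3 (rule 195): 001011001
Gen 4 (rule 122): 010111110
Gen 5 (rule 195): 100011110
Gen 6 (rule 122): 010110011
Gen 7 (rule 195): 100010101

Answer: 100010101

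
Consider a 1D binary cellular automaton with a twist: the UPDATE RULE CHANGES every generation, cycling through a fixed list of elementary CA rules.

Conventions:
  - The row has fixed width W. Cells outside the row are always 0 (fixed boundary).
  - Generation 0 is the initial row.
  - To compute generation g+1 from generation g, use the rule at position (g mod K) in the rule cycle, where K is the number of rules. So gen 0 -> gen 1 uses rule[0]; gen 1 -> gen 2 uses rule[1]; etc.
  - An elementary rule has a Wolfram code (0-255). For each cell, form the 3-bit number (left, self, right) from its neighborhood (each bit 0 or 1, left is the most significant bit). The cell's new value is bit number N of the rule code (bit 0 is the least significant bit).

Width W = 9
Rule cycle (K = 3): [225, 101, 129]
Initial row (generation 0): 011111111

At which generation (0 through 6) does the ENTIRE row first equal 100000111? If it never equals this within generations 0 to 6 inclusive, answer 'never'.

Gen 0: 011111111
Gen 1 (rule 225): 001111111
Gen 2 (rule 101): 100000001
Gen 3 (rule 129): 001111100
Gen 4 (rule 225): 100111101
Gen 5 (rule 101): 100000111
Gen 6 (rule 129): 001110010

Answer: 5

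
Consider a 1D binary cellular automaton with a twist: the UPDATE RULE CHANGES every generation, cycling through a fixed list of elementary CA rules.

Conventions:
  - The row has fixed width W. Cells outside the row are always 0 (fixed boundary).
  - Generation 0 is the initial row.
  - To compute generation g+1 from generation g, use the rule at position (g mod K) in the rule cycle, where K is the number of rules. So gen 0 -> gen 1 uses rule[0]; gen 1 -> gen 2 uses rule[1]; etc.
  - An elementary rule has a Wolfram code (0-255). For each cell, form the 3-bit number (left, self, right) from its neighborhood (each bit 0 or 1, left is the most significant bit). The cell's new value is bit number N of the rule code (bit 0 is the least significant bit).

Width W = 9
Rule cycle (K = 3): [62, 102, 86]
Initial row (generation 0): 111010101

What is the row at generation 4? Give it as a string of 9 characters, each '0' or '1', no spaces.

Answer: 111010110

Derivation:
Gen 0: 111010101
Gen 1 (rule 62): 100111111
Gen 2 (rule 102): 101000001
Gen 3 (rule 86): 101100011
Gen 4 (rule 62): 111010110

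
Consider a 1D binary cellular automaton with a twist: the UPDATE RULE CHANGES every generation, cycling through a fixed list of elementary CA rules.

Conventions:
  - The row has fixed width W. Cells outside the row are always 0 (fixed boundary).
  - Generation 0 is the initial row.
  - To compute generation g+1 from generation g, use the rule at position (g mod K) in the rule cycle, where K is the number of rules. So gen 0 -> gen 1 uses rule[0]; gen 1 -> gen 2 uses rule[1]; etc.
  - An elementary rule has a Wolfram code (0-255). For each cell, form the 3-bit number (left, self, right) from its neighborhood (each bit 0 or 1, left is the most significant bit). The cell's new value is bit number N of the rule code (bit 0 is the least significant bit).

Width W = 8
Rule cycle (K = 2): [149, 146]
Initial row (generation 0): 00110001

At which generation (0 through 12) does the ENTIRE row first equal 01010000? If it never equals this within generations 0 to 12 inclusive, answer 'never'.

Gen 0: 00110001
Gen 1 (rule 149): 10001101
Gen 2 (rule 146): 01010000
Gen 3 (rule 149): 01011111
Gen 4 (rule 146): 10001110
Gen 5 (rule 149): 11100101
Gen 6 (rule 146): 01011000
Gen 7 (rule 149): 01000111
Gen 8 (rule 146): 10101010
Gen 9 (rule 149): 10101011
Gen 10 (rule 146): 00000000
Gen 11 (rule 149): 11111111
Gen 12 (rule 146): 01111110

Answer: 2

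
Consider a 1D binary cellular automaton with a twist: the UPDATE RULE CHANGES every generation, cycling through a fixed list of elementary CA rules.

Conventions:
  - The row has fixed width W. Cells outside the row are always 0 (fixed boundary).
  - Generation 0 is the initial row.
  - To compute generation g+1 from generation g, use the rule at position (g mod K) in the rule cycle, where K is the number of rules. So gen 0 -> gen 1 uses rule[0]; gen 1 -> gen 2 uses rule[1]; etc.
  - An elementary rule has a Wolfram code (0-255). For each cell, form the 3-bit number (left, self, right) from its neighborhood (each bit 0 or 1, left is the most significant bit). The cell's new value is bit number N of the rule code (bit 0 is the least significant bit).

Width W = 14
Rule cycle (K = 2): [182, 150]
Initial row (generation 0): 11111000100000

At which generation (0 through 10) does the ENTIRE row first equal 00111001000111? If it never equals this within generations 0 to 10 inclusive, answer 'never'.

Gen 0: 11111000100000
Gen 1 (rule 182): 01110101110000
Gen 2 (rule 150): 10100100101000
Gen 3 (rule 182): 11111111111100
Gen 4 (rule 150): 01111111111010
Gen 5 (rule 182): 10111111110111
Gen 6 (rule 150): 10011111100010
Gen 7 (rule 182): 11101111010111
Gen 8 (rule 150): 01000110010010
Gen 9 (rule 182): 11101001111111
Gen 10 (rule 150): 01001110111110

Answer: never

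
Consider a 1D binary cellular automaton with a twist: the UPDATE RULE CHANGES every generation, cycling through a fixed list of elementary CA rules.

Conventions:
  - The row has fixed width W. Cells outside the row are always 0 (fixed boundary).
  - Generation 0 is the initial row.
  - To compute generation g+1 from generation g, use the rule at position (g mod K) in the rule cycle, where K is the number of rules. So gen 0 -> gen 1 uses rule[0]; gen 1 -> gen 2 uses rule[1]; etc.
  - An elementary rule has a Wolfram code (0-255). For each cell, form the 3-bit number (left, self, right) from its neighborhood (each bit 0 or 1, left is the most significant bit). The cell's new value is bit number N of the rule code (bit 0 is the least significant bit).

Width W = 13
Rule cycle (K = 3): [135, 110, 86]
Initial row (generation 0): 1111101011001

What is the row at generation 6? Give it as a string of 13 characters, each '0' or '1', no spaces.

Answer: 0000011100001

Derivation:
Gen 0: 1111101011001
Gen 1 (rule 135): 0111001000011
Gen 2 (rule 110): 1101011000111
Gen 3 (rule 86): 0101001101001
Gen 4 (rule 135): 1101010001011
Gen 5 (rule 110): 1111110011111
Gen 6 (rule 86): 0000011100001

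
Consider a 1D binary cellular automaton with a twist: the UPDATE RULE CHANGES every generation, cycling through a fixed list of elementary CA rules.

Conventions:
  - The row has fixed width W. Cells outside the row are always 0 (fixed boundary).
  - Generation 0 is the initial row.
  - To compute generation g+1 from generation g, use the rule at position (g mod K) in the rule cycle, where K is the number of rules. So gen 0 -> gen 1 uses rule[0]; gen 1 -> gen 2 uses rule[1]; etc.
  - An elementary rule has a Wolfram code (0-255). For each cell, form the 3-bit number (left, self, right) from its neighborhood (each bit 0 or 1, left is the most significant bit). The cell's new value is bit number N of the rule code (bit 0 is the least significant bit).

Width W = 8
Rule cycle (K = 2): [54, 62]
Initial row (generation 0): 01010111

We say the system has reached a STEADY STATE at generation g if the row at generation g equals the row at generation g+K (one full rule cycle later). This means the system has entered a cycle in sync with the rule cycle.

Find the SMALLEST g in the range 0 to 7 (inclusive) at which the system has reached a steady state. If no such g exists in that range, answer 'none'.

Gen 0: 01010111
Gen 1 (rule 54): 11111000
Gen 2 (rule 62): 10000100
Gen 3 (rule 54): 11001110
Gen 4 (rule 62): 10111001
Gen 5 (rule 54): 11000111
Gen 6 (rule 62): 10101100
Gen 7 (rule 54): 11110010
Gen 8 (rule 62): 10001111
Gen 9 (rule 54): 11010000

Answer: none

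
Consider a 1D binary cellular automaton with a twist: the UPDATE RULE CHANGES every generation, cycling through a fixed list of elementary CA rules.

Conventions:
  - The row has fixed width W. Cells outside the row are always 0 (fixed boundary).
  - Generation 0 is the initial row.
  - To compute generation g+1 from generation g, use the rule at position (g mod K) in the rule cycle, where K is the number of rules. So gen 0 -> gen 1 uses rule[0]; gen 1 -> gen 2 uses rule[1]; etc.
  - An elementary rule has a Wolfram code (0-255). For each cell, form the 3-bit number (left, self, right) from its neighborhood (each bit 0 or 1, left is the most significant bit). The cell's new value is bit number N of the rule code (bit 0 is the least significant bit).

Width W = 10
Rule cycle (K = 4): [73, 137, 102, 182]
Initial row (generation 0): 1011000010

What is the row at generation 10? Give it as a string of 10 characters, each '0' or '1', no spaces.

Gen 0: 1011000010
Gen 1 (rule 73): 0011011000
Gen 2 (rule 137): 1010010011
Gen 3 (rule 102): 1110110101
Gen 4 (rule 182): 0101001111
Gen 5 (rule 73): 0000001001
Gen 6 (rule 137): 1111100000
Gen 7 (rule 102): 0000100000
Gen 8 (rule 182): 0001110000
Gen 9 (rule 73): 1101010111
Gen 10 (rule 137): 1000000110

Answer: 1000000110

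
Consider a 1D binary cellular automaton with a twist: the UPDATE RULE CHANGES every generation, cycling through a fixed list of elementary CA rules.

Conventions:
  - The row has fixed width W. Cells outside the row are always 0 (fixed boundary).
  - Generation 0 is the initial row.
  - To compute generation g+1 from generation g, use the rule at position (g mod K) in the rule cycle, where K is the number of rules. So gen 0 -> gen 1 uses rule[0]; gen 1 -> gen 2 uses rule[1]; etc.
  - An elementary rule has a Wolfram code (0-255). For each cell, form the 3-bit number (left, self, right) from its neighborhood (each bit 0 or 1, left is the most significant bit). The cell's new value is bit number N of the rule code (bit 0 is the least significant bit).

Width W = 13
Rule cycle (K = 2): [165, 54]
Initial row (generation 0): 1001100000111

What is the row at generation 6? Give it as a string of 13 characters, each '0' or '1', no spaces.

Answer: 1110000001011

Derivation:
Gen 0: 1001100000111
Gen 1 (rule 165): 1000001110010
Gen 2 (rule 54): 1100010001111
Gen 3 (rule 165): 0001010100110
Gen 4 (rule 54): 0011111111001
Gen 5 (rule 165): 1001111110001
Gen 6 (rule 54): 1110000001011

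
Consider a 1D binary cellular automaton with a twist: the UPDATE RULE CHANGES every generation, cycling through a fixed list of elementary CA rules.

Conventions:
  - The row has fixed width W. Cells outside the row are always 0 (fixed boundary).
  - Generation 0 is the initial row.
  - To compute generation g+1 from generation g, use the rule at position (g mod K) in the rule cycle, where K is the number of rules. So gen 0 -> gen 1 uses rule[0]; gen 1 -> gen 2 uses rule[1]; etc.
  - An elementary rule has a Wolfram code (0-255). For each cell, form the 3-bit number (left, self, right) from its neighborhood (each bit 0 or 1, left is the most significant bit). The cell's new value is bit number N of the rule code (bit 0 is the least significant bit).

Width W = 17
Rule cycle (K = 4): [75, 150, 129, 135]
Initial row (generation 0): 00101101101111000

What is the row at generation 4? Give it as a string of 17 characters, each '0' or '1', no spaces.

Gen 0: 00101101101111000
Gen 1 (rule 75): 11001101101001011
Gen 2 (rule 150): 00110000001111000
Gen 3 (rule 129): 10000111100110011
Gen 4 (rule 135): 10111011001000100

Answer: 10111011001000100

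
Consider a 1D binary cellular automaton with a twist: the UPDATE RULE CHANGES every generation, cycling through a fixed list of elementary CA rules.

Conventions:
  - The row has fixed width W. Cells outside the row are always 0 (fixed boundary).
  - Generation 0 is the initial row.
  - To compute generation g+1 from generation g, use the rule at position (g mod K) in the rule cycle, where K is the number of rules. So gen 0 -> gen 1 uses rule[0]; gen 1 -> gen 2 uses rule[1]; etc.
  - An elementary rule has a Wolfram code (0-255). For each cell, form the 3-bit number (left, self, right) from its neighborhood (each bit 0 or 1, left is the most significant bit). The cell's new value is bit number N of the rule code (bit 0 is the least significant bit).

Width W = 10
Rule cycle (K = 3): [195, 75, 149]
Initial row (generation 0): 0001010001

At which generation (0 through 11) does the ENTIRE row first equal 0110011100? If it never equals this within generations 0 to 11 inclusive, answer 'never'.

Gen 0: 0001010001
Gen 1 (rule 195): 1110000110
Gen 2 (rule 75): 1010111110
Gen 3 (rule 149): 1010011101
Gen 4 (rule 195): 0000101100
Gen 5 (rule 75): 1111001101
Gen 6 (rule 149): 0110100001
Gen 7 (rule 195): 1010001110
Gen 8 (rule 75): 0000111010
Gen 9 (rule 149): 1110010011
Gen 10 (rule 195): 0110100101
Gen 11 (rule 75): 1110001000

Answer: never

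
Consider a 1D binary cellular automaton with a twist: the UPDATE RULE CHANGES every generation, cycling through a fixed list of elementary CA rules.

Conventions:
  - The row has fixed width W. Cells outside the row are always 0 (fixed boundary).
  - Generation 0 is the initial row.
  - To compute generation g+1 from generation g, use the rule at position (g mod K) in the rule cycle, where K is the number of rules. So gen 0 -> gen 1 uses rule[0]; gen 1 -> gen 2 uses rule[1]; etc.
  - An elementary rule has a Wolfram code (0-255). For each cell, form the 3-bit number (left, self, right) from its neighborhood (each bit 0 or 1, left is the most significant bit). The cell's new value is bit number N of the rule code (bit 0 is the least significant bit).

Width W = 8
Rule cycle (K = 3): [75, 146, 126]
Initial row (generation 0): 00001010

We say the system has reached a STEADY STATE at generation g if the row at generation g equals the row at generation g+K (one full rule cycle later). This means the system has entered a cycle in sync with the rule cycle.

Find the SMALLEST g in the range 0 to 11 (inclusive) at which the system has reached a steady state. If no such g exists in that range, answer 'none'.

Answer: 3

Derivation:
Gen 0: 00001010
Gen 1 (rule 75): 11110000
Gen 2 (rule 146): 01101000
Gen 3 (rule 126): 11111100
Gen 4 (rule 75): 10000101
Gen 5 (rule 146): 01001000
Gen 6 (rule 126): 11111100
Gen 7 (rule 75): 10000101
Gen 8 (rule 146): 01001000
Gen 9 (rule 126): 11111100
Gen 10 (rule 75): 10000101
Gen 11 (rule 146): 01001000
Gen 12 (rule 126): 11111100
Gen 13 (rule 75): 10000101
Gen 14 (rule 146): 01001000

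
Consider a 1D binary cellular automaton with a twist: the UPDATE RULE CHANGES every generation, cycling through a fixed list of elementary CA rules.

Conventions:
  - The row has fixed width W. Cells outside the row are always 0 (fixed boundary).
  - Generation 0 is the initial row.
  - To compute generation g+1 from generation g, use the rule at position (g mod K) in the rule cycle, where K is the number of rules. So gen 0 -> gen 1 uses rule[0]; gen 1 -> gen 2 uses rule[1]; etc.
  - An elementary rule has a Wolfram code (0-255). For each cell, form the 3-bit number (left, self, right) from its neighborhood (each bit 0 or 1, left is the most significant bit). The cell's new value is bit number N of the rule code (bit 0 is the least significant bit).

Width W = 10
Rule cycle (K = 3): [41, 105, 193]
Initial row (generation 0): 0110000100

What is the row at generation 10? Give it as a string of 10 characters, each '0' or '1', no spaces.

Answer: 0011000000

Derivation:
Gen 0: 0110000100
Gen 1 (rule 41): 0100110001
Gen 2 (rule 105): 0000110100
Gen 3 (rule 193): 1110010001
Gen 4 (rule 41): 1000000100
Gen 5 (rule 105): 0011110001
Gen 6 (rule 193): 1001110100
Gen 7 (rule 41): 0001001001
Gen 8 (rule 105): 1100000000
Gen 9 (rule 193): 0101111111
Gen 10 (rule 41): 0011000000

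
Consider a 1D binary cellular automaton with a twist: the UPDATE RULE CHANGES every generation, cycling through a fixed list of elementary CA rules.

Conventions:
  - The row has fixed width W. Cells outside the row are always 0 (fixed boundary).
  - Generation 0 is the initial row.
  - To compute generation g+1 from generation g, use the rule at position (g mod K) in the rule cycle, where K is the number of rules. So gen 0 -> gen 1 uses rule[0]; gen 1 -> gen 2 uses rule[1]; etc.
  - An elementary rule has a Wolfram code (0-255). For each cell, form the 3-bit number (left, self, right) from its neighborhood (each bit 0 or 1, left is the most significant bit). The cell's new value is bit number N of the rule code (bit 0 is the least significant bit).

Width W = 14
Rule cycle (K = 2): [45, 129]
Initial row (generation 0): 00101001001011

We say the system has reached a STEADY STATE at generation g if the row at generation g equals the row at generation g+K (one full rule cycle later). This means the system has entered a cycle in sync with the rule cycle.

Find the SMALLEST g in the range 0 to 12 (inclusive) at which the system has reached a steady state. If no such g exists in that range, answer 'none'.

Answer: none

Derivation:
Gen 0: 00101001001011
Gen 1 (rule 45): 10111001001110
Gen 2 (rule 129): 00010000000100
Gen 3 (rule 45): 11010111110101
Gen 4 (rule 129): 00000011100000
Gen 5 (rule 45): 11111010001111
Gen 6 (rule 129): 01110000100110
Gen 7 (rule 45): 01000110100100
Gen 8 (rule 129): 00010000000001
Gen 9 (rule 45): 11010111111101
Gen 10 (rule 129): 00000011111000
Gen 11 (rule 45): 11111010000011
Gen 12 (rule 129): 01110000111000
Gen 13 (rule 45): 01000110100011
Gen 14 (rule 129): 00010000001000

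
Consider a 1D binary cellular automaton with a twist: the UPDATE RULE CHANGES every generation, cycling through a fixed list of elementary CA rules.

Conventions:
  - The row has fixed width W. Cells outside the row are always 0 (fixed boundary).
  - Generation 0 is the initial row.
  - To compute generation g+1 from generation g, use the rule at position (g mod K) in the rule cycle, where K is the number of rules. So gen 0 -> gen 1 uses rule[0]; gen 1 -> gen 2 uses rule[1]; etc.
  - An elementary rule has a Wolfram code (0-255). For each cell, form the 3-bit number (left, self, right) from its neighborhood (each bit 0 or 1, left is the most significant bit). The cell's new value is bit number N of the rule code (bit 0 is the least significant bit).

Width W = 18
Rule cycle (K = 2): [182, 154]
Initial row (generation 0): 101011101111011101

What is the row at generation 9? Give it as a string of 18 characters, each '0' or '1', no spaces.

Answer: 001000100100011100

Derivation:
Gen 0: 101011101111011101
Gen 1 (rule 182): 111101010110101011
Gen 2 (rule 154): 111000000100000010
Gen 3 (rule 182): 010100001110000111
Gen 4 (rule 154): 100010011101001110
Gen 5 (rule 182): 110111101011110101
Gen 6 (rule 154): 100111000011100000
Gen 7 (rule 182): 111010100101010000
Gen 8 (rule 154): 110000011000001000
Gen 9 (rule 182): 001000100100011100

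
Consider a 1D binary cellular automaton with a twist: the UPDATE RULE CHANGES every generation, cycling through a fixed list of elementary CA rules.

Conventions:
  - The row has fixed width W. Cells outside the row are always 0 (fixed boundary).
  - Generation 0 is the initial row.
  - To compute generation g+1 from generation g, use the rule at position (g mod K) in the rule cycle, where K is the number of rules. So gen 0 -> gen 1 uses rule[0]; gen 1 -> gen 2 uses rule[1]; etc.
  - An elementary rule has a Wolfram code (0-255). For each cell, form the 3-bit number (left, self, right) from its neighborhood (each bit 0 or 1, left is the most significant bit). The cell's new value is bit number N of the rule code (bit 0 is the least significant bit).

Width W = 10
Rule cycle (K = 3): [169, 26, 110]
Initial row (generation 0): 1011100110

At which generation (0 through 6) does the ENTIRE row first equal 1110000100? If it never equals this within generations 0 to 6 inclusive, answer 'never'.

Answer: never

Derivation:
Gen 0: 1011100110
Gen 1 (rule 169): 0111000100
Gen 2 (rule 26): 1100101010
Gen 3 (rule 110): 1101111110
Gen 4 (rule 169): 1011111100
Gen 5 (rule 26): 0010000010
Gen 6 (rule 110): 0110000110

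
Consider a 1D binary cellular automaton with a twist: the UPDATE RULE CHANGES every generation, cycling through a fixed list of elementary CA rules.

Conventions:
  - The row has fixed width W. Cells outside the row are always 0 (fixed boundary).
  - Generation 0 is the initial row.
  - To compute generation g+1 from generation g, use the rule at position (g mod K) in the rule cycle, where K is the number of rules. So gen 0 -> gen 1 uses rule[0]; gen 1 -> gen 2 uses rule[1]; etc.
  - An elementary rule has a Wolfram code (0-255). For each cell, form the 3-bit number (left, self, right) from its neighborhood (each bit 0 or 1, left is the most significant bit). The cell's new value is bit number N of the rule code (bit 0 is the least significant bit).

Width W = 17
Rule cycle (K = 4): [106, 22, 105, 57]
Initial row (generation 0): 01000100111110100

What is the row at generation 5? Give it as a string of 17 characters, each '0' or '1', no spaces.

Gen 0: 01000100111110100
Gen 1 (rule 106): 10001001100011000
Gen 2 (rule 22): 11011110010100100
Gen 3 (rule 105): 11110010001000001
Gen 4 (rule 57): 10001001100111100
Gen 5 (rule 106): 00010011101100100

Answer: 00010011101100100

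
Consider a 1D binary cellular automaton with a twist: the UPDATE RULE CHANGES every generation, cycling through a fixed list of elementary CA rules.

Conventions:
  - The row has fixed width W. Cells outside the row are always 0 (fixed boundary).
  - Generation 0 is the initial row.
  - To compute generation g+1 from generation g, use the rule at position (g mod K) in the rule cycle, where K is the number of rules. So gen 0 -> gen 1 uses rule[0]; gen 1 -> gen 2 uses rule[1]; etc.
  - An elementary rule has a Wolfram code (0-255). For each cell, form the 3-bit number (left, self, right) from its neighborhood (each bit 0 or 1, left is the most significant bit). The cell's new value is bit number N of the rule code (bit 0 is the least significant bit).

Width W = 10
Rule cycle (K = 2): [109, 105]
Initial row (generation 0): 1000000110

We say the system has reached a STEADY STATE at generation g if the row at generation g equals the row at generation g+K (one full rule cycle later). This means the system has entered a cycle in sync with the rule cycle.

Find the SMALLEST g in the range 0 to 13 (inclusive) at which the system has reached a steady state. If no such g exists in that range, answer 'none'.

Gen 0: 1000000110
Gen 1 (rule 109): 1011110110
Gen 2 (rule 105): 0110011110
Gen 3 (rule 109): 0110010010
Gen 4 (rule 105): 0110000000
Gen 5 (rule 109): 0110111111
Gen 6 (rule 105): 0111100001
Gen 7 (rule 109): 0100101101
Gen 8 (rule 105): 0000011110
Gen 9 (rule 109): 1111010010
Gen 10 (rule 105): 1001100000
Gen 11 (rule 109): 1001101111
Gen 12 (rule 105): 0001111001
Gen 13 (rule 109): 1101001001
Gen 14 (rule 105): 1110000000
Gen 15 (rule 109): 1010111111

Answer: none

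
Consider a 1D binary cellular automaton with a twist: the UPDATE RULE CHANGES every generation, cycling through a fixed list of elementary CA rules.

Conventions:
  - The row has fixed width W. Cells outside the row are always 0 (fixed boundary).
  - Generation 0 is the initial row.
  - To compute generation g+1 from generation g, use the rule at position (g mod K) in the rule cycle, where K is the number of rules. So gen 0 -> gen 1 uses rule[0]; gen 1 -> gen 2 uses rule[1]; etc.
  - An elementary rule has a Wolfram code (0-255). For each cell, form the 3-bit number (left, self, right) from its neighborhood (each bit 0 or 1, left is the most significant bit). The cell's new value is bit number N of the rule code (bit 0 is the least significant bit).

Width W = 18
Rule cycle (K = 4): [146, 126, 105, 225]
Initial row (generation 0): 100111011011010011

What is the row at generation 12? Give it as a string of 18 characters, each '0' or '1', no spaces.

Gen 0: 100111011011010011
Gen 1 (rule 146): 011010000000001100
Gen 2 (rule 126): 111111000000011110
Gen 3 (rule 105): 100001011111010010
Gen 4 (rule 225): 001100101111100000
Gen 5 (rule 146): 010011000111010000
Gen 6 (rule 126): 111111101101111000
Gen 7 (rule 105): 100000111111001011
Gen 8 (rule 225): 001110011111000101
Gen 9 (rule 146): 010101101110101000
Gen 10 (rule 126): 111111111011111100
Gen 11 (rule 105): 100000001110000101
Gen 12 (rule 225): 001111100110110010

Answer: 001111100110110010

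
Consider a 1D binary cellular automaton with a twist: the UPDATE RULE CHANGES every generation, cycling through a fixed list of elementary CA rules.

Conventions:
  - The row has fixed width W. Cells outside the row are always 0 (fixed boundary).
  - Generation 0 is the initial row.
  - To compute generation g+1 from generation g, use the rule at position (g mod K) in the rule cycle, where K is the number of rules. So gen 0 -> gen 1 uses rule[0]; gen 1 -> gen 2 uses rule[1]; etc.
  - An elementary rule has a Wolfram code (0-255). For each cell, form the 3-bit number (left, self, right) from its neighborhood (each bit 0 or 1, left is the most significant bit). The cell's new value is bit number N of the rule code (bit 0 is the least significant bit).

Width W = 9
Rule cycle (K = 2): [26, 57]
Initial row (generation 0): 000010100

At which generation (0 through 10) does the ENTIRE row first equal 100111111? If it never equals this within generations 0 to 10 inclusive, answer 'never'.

Gen 0: 000010100
Gen 1 (rule 26): 000100010
Gen 2 (rule 57): 110011001
Gen 3 (rule 26): 101110110
Gen 4 (rule 57): 011001101
Gen 5 (rule 26): 110111000
Gen 6 (rule 57): 101100111
Gen 7 (rule 26): 001011100
Gen 8 (rule 57): 100110011
Gen 9 (rule 26): 011101110
Gen 10 (rule 57): 010011001

Answer: never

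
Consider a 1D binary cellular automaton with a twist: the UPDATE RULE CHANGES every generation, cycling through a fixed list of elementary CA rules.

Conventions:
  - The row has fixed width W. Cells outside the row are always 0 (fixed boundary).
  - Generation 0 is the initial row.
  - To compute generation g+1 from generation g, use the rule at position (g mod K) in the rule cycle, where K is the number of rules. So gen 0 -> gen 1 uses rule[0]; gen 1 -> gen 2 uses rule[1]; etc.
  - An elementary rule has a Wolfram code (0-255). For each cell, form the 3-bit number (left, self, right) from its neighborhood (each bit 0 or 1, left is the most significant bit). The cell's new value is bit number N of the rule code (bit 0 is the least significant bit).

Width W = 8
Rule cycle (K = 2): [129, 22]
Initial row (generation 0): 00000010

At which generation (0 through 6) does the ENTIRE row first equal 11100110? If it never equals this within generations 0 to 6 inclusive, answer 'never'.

Gen 0: 00000010
Gen 1 (rule 129): 11111000
Gen 2 (rule 22): 00000100
Gen 3 (rule 129): 11110001
Gen 4 (rule 22): 00001011
Gen 5 (rule 129): 11100000
Gen 6 (rule 22): 00010000

Answer: never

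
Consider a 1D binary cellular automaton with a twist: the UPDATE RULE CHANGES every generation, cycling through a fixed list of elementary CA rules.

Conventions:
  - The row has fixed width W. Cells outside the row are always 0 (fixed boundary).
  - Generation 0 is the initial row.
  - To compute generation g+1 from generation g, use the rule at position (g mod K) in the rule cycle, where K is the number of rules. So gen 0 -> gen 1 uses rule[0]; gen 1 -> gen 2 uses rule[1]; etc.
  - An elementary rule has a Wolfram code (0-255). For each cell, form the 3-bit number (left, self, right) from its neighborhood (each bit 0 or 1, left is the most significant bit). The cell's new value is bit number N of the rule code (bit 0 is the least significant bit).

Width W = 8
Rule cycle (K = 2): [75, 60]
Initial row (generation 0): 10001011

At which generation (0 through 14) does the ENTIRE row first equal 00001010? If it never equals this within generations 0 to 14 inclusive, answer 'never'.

Answer: 14

Derivation:
Gen 0: 10001011
Gen 1 (rule 75): 00110011
Gen 2 (rule 60): 00101010
Gen 3 (rule 75): 11000000
Gen 4 (rule 60): 10100000
Gen 5 (rule 75): 00001111
Gen 6 (rule 60): 00001000
Gen 7 (rule 75): 11110011
Gen 8 (rule 60): 10001010
Gen 9 (rule 75): 00110000
Gen 10 (rule 60): 00101000
Gen 11 (rule 75): 11000011
Gen 12 (rule 60): 10100010
Gen 13 (rule 75): 00001100
Gen 14 (rule 60): 00001010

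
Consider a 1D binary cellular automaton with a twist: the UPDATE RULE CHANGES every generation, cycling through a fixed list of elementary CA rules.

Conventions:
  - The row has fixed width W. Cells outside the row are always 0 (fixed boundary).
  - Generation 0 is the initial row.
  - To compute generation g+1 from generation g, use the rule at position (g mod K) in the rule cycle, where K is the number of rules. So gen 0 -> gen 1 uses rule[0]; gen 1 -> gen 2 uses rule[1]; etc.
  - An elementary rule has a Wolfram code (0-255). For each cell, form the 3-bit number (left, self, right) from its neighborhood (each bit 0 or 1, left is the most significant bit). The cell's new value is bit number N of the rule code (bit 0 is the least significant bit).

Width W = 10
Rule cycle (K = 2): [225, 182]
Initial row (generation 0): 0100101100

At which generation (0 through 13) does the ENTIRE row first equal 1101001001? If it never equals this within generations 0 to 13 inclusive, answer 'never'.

Gen 0: 0100101100
Gen 1 (rule 225): 0000010101
Gen 2 (rule 182): 0000111111
Gen 3 (rule 225): 1110011111
Gen 4 (rule 182): 0101101110
Gen 5 (rule 225): 0010110110
Gen 6 (rule 182): 0111001001
Gen 7 (rule 225): 0011000000
Gen 8 (rule 182): 0100100000
Gen 9 (rule 225): 0000001111
Gen 10 (rule 182): 0000010110
Gen 11 (rule 225): 1111001010
Gen 12 (rule 182): 0110111111
Gen 13 (rule 225): 0011011111

Answer: never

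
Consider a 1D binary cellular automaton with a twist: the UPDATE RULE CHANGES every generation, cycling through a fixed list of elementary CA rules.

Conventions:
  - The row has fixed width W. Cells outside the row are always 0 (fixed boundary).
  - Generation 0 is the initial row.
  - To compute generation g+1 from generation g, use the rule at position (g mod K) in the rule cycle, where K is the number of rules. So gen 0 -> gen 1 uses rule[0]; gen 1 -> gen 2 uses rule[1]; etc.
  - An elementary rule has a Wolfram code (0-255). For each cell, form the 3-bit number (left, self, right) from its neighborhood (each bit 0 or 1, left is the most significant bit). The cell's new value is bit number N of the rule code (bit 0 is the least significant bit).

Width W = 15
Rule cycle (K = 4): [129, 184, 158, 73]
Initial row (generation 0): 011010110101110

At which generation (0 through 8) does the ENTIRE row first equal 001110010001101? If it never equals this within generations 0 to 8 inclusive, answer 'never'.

Answer: never

Derivation:
Gen 0: 011010110101110
Gen 1 (rule 129): 000000000000100
Gen 2 (rule 184): 000000000000010
Gen 3 (rule 158): 000000000000111
Gen 4 (rule 73): 111111111110101
Gen 5 (rule 129): 011111111100000
Gen 6 (rule 184): 011111111010000
Gen 7 (rule 158): 111111110011000
Gen 8 (rule 73): 100000010011011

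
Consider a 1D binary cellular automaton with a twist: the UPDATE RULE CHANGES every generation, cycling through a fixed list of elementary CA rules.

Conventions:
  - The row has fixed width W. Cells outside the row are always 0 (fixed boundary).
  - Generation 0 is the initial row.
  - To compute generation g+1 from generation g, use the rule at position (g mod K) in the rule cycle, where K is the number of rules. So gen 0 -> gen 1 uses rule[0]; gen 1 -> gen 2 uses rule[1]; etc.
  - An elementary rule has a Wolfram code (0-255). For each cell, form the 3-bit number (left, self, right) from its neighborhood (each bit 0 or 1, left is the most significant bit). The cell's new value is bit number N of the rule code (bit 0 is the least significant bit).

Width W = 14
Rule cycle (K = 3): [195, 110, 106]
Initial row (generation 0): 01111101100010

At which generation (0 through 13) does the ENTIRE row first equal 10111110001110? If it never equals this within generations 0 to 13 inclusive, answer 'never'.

Gen 0: 01111101100010
Gen 1 (rule 195): 10111100101100
Gen 2 (rule 110): 11100101111100
Gen 3 (rule 106): 10101011000100
Gen 4 (rule 195): 00000001011001
Gen 5 (rule 110): 00000011111011
Gen 6 (rule 106): 00000110001111
Gen 7 (rule 195): 11111010110111
Gen 8 (rule 110): 10001111111101
Gen 9 (rule 106): 00011000000110
Gen 10 (rule 195): 11101011111010
Gen 11 (rule 110): 10111110001110
Gen 12 (rule 106): 01100010011010
Gen 13 (rule 195): 10101100101000

Answer: 11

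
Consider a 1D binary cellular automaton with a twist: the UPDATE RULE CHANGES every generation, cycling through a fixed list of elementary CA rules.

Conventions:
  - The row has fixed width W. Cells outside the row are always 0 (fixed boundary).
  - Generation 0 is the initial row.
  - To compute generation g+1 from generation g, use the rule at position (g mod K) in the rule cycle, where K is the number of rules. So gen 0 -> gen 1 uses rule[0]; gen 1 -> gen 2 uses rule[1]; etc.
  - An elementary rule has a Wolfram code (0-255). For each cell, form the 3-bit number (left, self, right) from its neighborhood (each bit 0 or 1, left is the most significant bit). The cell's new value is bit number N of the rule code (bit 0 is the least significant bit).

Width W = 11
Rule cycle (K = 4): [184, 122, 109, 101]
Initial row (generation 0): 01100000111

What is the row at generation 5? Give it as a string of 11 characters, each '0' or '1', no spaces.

Answer: 00000100100

Derivation:
Gen 0: 01100000111
Gen 1 (rule 184): 01010000110
Gen 2 (rule 122): 10101001111
Gen 3 (rule 109): 11111001001
Gen 4 (rule 101): 00001001001
Gen 5 (rule 184): 00000100100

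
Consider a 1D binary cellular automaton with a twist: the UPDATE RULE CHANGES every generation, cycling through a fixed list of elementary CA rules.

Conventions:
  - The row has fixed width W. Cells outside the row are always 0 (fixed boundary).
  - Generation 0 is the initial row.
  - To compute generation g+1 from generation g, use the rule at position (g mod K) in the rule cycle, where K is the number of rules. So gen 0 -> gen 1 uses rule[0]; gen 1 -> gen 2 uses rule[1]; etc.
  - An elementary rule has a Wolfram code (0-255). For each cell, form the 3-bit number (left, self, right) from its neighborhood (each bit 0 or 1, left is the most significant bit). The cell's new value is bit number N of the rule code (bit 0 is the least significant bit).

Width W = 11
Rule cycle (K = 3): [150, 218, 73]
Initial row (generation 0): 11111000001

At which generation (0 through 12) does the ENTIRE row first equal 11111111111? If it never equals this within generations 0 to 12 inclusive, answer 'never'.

Answer: 12

Derivation:
Gen 0: 11111000001
Gen 1 (rule 150): 01110100011
Gen 2 (rule 218): 11110010111
Gen 3 (rule 73): 10010000101
Gen 4 (rule 150): 11111001101
Gen 5 (rule 218): 11111111100
Gen 6 (rule 73): 10000000101
Gen 7 (rule 150): 11000001101
Gen 8 (rule 218): 11100011100
Gen 9 (rule 73): 10101010101
Gen 10 (rule 150): 10101010101
Gen 11 (rule 218): 00000000000
Gen 12 (rule 73): 11111111111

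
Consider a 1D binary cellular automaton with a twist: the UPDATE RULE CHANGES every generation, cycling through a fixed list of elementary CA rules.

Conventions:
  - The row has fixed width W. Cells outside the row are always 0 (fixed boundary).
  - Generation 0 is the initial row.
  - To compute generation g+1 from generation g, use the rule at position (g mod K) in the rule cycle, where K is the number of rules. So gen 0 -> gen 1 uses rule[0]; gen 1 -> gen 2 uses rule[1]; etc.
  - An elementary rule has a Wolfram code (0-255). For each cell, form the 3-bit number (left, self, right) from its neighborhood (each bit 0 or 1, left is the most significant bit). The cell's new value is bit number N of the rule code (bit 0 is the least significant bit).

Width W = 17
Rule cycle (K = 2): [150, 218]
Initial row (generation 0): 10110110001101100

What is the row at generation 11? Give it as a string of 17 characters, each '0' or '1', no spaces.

Answer: 01111110000000111

Derivation:
Gen 0: 10110110001101100
Gen 1 (rule 150): 10000001010000010
Gen 2 (rule 218): 01000010001000101
Gen 3 (rule 150): 11100111011101101
Gen 4 (rule 218): 11111111011101100
Gen 5 (rule 150): 01111110001000010
Gen 6 (rule 218): 11111111010100101
Gen 7 (rule 150): 01111110010111101
Gen 8 (rule 218): 11111111100111100
Gen 9 (rule 150): 01111111011011010
Gen 10 (rule 218): 11111111011011001
Gen 11 (rule 150): 01111110000000111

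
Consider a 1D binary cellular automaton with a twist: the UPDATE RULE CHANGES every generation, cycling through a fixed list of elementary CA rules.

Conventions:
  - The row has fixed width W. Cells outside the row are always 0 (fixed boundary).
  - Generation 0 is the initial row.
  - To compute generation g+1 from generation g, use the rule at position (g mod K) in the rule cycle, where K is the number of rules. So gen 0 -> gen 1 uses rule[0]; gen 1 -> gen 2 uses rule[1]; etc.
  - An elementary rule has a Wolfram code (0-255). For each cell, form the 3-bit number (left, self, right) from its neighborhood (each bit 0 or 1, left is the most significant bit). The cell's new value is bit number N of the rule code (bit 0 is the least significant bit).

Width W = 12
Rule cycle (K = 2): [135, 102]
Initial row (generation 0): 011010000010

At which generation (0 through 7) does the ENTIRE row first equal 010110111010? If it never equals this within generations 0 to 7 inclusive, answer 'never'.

Gen 0: 011010000010
Gen 1 (rule 135): 100010111110
Gen 2 (rule 102): 100111000010
Gen 3 (rule 135): 101010011110
Gen 4 (rule 102): 111110100010
Gen 5 (rule 135): 011100101110
Gen 6 (rule 102): 100101110010
Gen 7 (rule 135): 101100100110

Answer: never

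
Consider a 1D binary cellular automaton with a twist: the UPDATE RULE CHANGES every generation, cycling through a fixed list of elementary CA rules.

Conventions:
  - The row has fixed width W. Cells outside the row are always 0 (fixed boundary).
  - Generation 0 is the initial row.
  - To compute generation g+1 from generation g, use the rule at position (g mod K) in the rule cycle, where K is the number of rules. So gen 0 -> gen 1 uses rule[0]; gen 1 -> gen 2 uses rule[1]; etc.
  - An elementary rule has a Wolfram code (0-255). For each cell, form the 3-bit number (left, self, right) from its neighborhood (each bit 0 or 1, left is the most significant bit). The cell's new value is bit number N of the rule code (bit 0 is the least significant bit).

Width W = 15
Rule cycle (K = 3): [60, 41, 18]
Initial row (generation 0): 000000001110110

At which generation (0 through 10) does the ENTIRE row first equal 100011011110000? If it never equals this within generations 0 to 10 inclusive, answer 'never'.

Answer: never

Derivation:
Gen 0: 000000001110110
Gen 1 (rule 60): 000000001001101
Gen 2 (rule 41): 111111100001010
Gen 3 (rule 18): 000000010010001
Gen 4 (rule 60): 000000011011001
Gen 5 (rule 41): 111111010110000
Gen 6 (rule 18): 000000000001000
Gen 7 (rule 60): 000000000001100
Gen 8 (rule 41): 111111111101001
Gen 9 (rule 18): 000000000000110
Gen 10 (rule 60): 000000000000101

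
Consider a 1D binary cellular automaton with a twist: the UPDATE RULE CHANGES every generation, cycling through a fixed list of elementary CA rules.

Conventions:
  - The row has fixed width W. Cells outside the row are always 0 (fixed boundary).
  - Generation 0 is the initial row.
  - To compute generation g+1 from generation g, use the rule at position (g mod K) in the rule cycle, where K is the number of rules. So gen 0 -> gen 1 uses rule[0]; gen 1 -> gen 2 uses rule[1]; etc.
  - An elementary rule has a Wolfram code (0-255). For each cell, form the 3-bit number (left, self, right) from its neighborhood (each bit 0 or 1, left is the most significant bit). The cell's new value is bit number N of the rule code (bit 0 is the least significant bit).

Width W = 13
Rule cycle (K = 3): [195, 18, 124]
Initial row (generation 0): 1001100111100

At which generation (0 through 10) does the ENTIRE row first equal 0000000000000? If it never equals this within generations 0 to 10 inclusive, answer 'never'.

Answer: 5

Derivation:
Gen 0: 1001100111100
Gen 1 (rule 195): 0010101011101
Gen 2 (rule 18): 0100000000000
Gen 3 (rule 124): 0110000000000
Gen 4 (rule 195): 1010111111111
Gen 5 (rule 18): 0000000000000
Gen 6 (rule 124): 0000000000000
Gen 7 (rule 195): 1111111111111
Gen 8 (rule 18): 0000000000000
Gen 9 (rule 124): 0000000000000
Gen 10 (rule 195): 1111111111111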